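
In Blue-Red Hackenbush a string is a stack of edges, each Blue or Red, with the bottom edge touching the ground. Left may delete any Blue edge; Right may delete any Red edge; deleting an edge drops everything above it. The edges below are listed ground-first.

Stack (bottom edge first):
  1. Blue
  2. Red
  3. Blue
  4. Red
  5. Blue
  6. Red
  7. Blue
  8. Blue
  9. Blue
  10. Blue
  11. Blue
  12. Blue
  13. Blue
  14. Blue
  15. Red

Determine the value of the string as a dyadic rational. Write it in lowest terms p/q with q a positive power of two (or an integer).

11261/16384

Prefix values for Blue Red Blue Red Blue Red Blue Blue Blue Blue Blue Blue Blue Blue Red via {L|R} + simplicity:
val_1 [B]  L=[0]  R=[]  gives 1
val_2 [BR]  L=[0]  R=[1]  gives 1/2
val_3 [BRB]  L=[0,1/2]  R=[1]  gives 3/4
val_4 [BRBR]  L=[0,1/2]  R=[3/4,1]  gives 5/8
val_5 [BRBRB]  L=[0,1/2,5/8]  R=[3/4,1]  gives 11/16
val_6 [BRBRBR]  L=[0,1/2,5/8]  R=[11/16,3/4,1]  gives 21/32
val_7 [BRBRBRB]  L=[0,1/2,5/8,21/32]  R=[11/16,3/4,1]  gives 43/64
val_8 [BRBRBRBB]  L=[0,1/2,5/8,21/32,43/64]  R=[11/16,3/4,1]  gives 87/128
val_9 [BRBRBRBBB]  L=[0,1/2,5/8,21/32,43/64,87/128]  R=[11/16,3/4,1]  gives 175/256
val_10 [BRBRBRBBBB]  L=[0,1/2,5/8,21/32,43/64,87/128,175/256]  R=[11/16,3/4,1]  gives 351/512
val_11 [BRBRBRBBBBB]  L=[0,1/2,5/8,21/32,43/64,87/128,175/256,351/512]  R=[11/16,3/4,1]  gives 703/1024
val_12 [BRBRBRBBBBBB]  L=[0,1/2,5/8,21/32,43/64,87/128,175/256,351/512,703/1024]  R=[11/16,3/4,1]  gives 1407/2048
val_13 [BRBRBRBBBBBBB]  L=[0,1/2,5/8,21/32,43/64,87/128,175/256,351/512,703/1024,1407/2048]  R=[11/16,3/4,1]  gives 2815/4096
val_14 [BRBRBRBBBBBBBB]  L=[0,1/2,5/8,21/32,43/64,87/128,175/256,351/512,703/1024,1407/2048,2815/4096]  R=[11/16,3/4,1]  gives 5631/8192
val_15 [BRBRBRBBBBBBBBR]  L=[0,1/2,5/8,21/32,43/64,87/128,175/256,351/512,703/1024,1407/2048,2815/4096]  R=[5631/8192,11/16,3/4,1]  gives 11261/16384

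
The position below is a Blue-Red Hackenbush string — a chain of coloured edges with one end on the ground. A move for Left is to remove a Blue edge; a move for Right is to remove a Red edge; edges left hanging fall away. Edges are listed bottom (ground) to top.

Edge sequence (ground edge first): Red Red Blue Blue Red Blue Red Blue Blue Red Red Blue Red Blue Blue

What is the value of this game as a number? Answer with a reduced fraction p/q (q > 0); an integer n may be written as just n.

Build val(s[:k]) for k = 1..15, string s = Red Red Blue Blue Red Blue Red Blue Blue Red Red Blue Red Blue Blue.
R: Left { none }, Right { 0 } -> simplest -1
RR: Left { none }, Right { -1; 0 } -> simplest -2
RRB: Left { -2 }, Right { -1; 0 } -> simplest -3/2
RRBB: Left { -2; -3/2 }, Right { -1; 0 } -> simplest -5/4
RRBBR: Left { -2; -3/2 }, Right { -5/4; -1; 0 } -> simplest -11/8
RRBBRB: Left { -2; -3/2; -11/8 }, Right { -5/4; -1; 0 } -> simplest -21/16
RRBBRBR: Left { -2; -3/2; -11/8 }, Right { -21/16; -5/4; -1; 0 } -> simplest -43/32
RRBBRBRB: Left { -2; -3/2; -11/8; -43/32 }, Right { -21/16; -5/4; -1; 0 } -> simplest -85/64
RRBBRBRBB: Left { -2; -3/2; -11/8; -43/32; -85/64 }, Right { -21/16; -5/4; -1; 0 } -> simplest -169/128
RRBBRBRBBR: Left { -2; -3/2; -11/8; -43/32; -85/64 }, Right { -169/128; -21/16; -5/4; -1; 0 } -> simplest -339/256
RRBBRBRBBRR: Left { -2; -3/2; -11/8; -43/32; -85/64 }, Right { -339/256; -169/128; -21/16; -5/4; -1; 0 } -> simplest -679/512
RRBBRBRBBRRB: Left { -2; -3/2; -11/8; -43/32; -85/64; -679/512 }, Right { -339/256; -169/128; -21/16; -5/4; -1; 0 } -> simplest -1357/1024
RRBBRBRBBRRBR: Left { -2; -3/2; -11/8; -43/32; -85/64; -679/512 }, Right { -1357/1024; -339/256; -169/128; -21/16; -5/4; -1; 0 } -> simplest -2715/2048
RRBBRBRBBRRBRB: Left { -2; -3/2; -11/8; -43/32; -85/64; -679/512; -2715/2048 }, Right { -1357/1024; -339/256; -169/128; -21/16; -5/4; -1; 0 } -> simplest -5429/4096
RRBBRBRBBRRBRBB: Left { -2; -3/2; -11/8; -43/32; -85/64; -679/512; -2715/2048; -5429/4096 }, Right { -1357/1024; -339/256; -169/128; -21/16; -5/4; -1; 0 } -> simplest -10857/8192

-10857/8192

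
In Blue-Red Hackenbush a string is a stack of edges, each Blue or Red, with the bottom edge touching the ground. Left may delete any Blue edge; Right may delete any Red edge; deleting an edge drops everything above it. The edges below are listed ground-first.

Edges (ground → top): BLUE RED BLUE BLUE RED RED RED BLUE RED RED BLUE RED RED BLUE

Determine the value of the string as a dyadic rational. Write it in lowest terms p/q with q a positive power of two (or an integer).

edge 1 of 14 (BLUE): { 0 | ∅ } = 1
edge 2 of 14 (RED): { 0 | 1 } = 1/2
edge 3 of 14 (BLUE): { 0,1/2 | 1 } = 3/4
edge 4 of 14 (BLUE): { 0,1/2,3/4 | 1 } = 7/8
edge 5 of 14 (RED): { 0,1/2,3/4 | 7/8,1 } = 13/16
edge 6 of 14 (RED): { 0,1/2,3/4 | 13/16,7/8,1 } = 25/32
edge 7 of 14 (RED): { 0,1/2,3/4 | 25/32,13/16,7/8,1 } = 49/64
edge 8 of 14 (BLUE): { 0,1/2,3/4,49/64 | 25/32,13/16,7/8,1 } = 99/128
edge 9 of 14 (RED): { 0,1/2,3/4,49/64 | 99/128,25/32,13/16,7/8,1 } = 197/256
edge 10 of 14 (RED): { 0,1/2,3/4,49/64 | 197/256,99/128,25/32,13/16,7/8,1 } = 393/512
edge 11 of 14 (BLUE): { 0,1/2,3/4,49/64,393/512 | 197/256,99/128,25/32,13/16,7/8,1 } = 787/1024
edge 12 of 14 (RED): { 0,1/2,3/4,49/64,393/512 | 787/1024,197/256,99/128,25/32,13/16,7/8,1 } = 1573/2048
edge 13 of 14 (RED): { 0,1/2,3/4,49/64,393/512 | 1573/2048,787/1024,197/256,99/128,25/32,13/16,7/8,1 } = 3145/4096
edge 14 of 14 (BLUE): { 0,1/2,3/4,49/64,393/512,3145/4096 | 1573/2048,787/1024,197/256,99/128,25/32,13/16,7/8,1 } = 6291/8192

6291/8192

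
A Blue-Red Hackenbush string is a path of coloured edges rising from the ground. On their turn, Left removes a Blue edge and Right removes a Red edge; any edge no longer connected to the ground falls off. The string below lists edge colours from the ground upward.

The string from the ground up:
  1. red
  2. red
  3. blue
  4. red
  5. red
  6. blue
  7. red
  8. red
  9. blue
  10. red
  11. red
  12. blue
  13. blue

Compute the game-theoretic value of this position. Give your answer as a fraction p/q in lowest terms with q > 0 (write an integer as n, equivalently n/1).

-3801/2048

1 of 13 · r · max L −∞ · min R 0 gives -1
2 of 13 · rr · max L −∞ · min R -1 gives -2
3 of 13 · rrb · max L -2 · min R -1 gives -3/2
4 of 13 · rrbr · max L -2 · min R -3/2 gives -7/4
5 of 13 · rrbrr · max L -2 · min R -7/4 gives -15/8
6 of 13 · rrbrrb · max L -15/8 · min R -7/4 gives -29/16
7 of 13 · rrbrrbr · max L -15/8 · min R -29/16 gives -59/32
8 of 13 · rrbrrbrr · max L -15/8 · min R -59/32 gives -119/64
9 of 13 · rrbrrbrrb · max L -119/64 · min R -59/32 gives -237/128
10 of 13 · rrbrrbrrbr · max L -119/64 · min R -237/128 gives -475/256
11 of 13 · rrbrrbrrbrr · max L -119/64 · min R -475/256 gives -951/512
12 of 13 · rrbrrbrrbrrb · max L -951/512 · min R -475/256 gives -1901/1024
13 of 13 · rrbrrbrrbrrbb · max L -1901/1024 · min R -475/256 gives -3801/2048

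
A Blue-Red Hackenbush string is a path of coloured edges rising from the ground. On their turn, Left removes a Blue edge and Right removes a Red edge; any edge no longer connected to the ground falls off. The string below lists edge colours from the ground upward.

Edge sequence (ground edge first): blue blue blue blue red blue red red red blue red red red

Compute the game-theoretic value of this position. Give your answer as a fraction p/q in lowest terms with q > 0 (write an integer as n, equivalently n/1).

1809/512

1 of 13 · b · max L 0 · min R +∞ = 1
2 of 13 · bb · max L 1 · min R +∞ = 2
3 of 13 · bbb · max L 2 · min R +∞ = 3
4 of 13 · bbbb · max L 3 · min R +∞ = 4
5 of 13 · bbbbr · max L 3 · min R 4 = 7/2
6 of 13 · bbbbrb · max L 7/2 · min R 4 = 15/4
7 of 13 · bbbbrbr · max L 7/2 · min R 15/4 = 29/8
8 of 13 · bbbbrbrr · max L 7/2 · min R 29/8 = 57/16
9 of 13 · bbbbrbrrr · max L 7/2 · min R 57/16 = 113/32
10 of 13 · bbbbrbrrrb · max L 113/32 · min R 57/16 = 227/64
11 of 13 · bbbbrbrrrbr · max L 113/32 · min R 227/64 = 453/128
12 of 13 · bbbbrbrrrbrr · max L 113/32 · min R 453/128 = 905/256
13 of 13 · bbbbrbrrrbrrr · max L 113/32 · min R 905/256 = 1809/512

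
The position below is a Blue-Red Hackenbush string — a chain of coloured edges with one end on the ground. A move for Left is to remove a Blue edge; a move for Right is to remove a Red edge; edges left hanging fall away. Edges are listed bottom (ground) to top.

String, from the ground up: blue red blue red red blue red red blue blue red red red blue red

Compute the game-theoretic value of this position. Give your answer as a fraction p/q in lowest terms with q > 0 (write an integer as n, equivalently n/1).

Prefix values for blue red blue red red blue red red blue blue red red red blue red via {L|R} + simplicity:
edge 1 of 15 (blue): { 0 | · } = 1
edge 2 of 15 (red): { 0 | 1 } = 1/2
edge 3 of 15 (blue): { 0 1/2 | 1 } = 3/4
edge 4 of 15 (red): { 0 1/2 | 3/4 1 } = 5/8
edge 5 of 15 (red): { 0 1/2 | 5/8 3/4 1 } = 9/16
edge 6 of 15 (blue): { 0 1/2 9/16 | 5/8 3/4 1 } = 19/32
edge 7 of 15 (red): { 0 1/2 9/16 | 19/32 5/8 3/4 1 } = 37/64
edge 8 of 15 (red): { 0 1/2 9/16 | 37/64 19/32 5/8 3/4 1 } = 73/128
edge 9 of 15 (blue): { 0 1/2 9/16 73/128 | 37/64 19/32 5/8 3/4 1 } = 147/256
edge 10 of 15 (blue): { 0 1/2 9/16 73/128 147/256 | 37/64 19/32 5/8 3/4 1 } = 295/512
edge 11 of 15 (red): { 0 1/2 9/16 73/128 147/256 | 295/512 37/64 19/32 5/8 3/4 1 } = 589/1024
edge 12 of 15 (red): { 0 1/2 9/16 73/128 147/256 | 589/1024 295/512 37/64 19/32 5/8 3/4 1 } = 1177/2048
edge 13 of 15 (red): { 0 1/2 9/16 73/128 147/256 | 1177/2048 589/1024 295/512 37/64 19/32 5/8 3/4 1 } = 2353/4096
edge 14 of 15 (blue): { 0 1/2 9/16 73/128 147/256 2353/4096 | 1177/2048 589/1024 295/512 37/64 19/32 5/8 3/4 1 } = 4707/8192
edge 15 of 15 (red): { 0 1/2 9/16 73/128 147/256 2353/4096 | 4707/8192 1177/2048 589/1024 295/512 37/64 19/32 5/8 3/4 1 } = 9413/16384

9413/16384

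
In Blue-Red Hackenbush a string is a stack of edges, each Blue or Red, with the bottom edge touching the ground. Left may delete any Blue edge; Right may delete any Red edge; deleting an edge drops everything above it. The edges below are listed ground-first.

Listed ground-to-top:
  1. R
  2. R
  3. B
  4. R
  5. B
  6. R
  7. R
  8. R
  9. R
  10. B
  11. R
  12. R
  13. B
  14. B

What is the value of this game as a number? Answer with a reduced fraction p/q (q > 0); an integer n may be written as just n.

1 of 14 · R · max L −∞ · min R 0 ⇒ -1
2 of 14 · RR · max L −∞ · min R -1 ⇒ -2
3 of 14 · RRB · max L -2 · min R -1 ⇒ -3/2
4 of 14 · RRBR · max L -2 · min R -3/2 ⇒ -7/4
5 of 14 · RRBRB · max L -7/4 · min R -3/2 ⇒ -13/8
6 of 14 · RRBRBR · max L -7/4 · min R -13/8 ⇒ -27/16
7 of 14 · RRBRBRR · max L -7/4 · min R -27/16 ⇒ -55/32
8 of 14 · RRBRBRRR · max L -7/4 · min R -55/32 ⇒ -111/64
9 of 14 · RRBRBRRRR · max L -7/4 · min R -111/64 ⇒ -223/128
10 of 14 · RRBRBRRRRB · max L -223/128 · min R -111/64 ⇒ -445/256
11 of 14 · RRBRBRRRRBR · max L -223/128 · min R -445/256 ⇒ -891/512
12 of 14 · RRBRBRRRRBRR · max L -223/128 · min R -891/512 ⇒ -1783/1024
13 of 14 · RRBRBRRRRBRRB · max L -1783/1024 · min R -891/512 ⇒ -3565/2048
14 of 14 · RRBRBRRRRBRRBB · max L -3565/2048 · min R -891/512 ⇒ -7129/4096

-7129/4096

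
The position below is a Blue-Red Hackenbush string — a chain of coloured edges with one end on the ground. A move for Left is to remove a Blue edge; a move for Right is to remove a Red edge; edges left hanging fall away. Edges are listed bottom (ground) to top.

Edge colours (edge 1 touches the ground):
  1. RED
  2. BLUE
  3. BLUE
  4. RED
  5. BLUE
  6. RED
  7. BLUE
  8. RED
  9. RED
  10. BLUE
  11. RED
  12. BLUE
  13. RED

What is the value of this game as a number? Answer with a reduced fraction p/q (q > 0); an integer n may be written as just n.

edge 1 of 13 (RED): { (no moves) | 0 } => -1
edge 2 of 13 (BLUE): { -1 | 0 } => -1/2
edge 3 of 13 (BLUE): { -1 -1/2 | 0 } => -1/4
edge 4 of 13 (RED): { -1 -1/2 | -1/4 0 } => -3/8
edge 5 of 13 (BLUE): { -1 -1/2 -3/8 | -1/4 0 } => -5/16
edge 6 of 13 (RED): { -1 -1/2 -3/8 | -5/16 -1/4 0 } => -11/32
edge 7 of 13 (BLUE): { -1 -1/2 -3/8 -11/32 | -5/16 -1/4 0 } => -21/64
edge 8 of 13 (RED): { -1 -1/2 -3/8 -11/32 | -21/64 -5/16 -1/4 0 } => -43/128
edge 9 of 13 (RED): { -1 -1/2 -3/8 -11/32 | -43/128 -21/64 -5/16 -1/4 0 } => -87/256
edge 10 of 13 (BLUE): { -1 -1/2 -3/8 -11/32 -87/256 | -43/128 -21/64 -5/16 -1/4 0 } => -173/512
edge 11 of 13 (RED): { -1 -1/2 -3/8 -11/32 -87/256 | -173/512 -43/128 -21/64 -5/16 -1/4 0 } => -347/1024
edge 12 of 13 (BLUE): { -1 -1/2 -3/8 -11/32 -87/256 -347/1024 | -173/512 -43/128 -21/64 -5/16 -1/4 0 } => -693/2048
edge 13 of 13 (RED): { -1 -1/2 -3/8 -11/32 -87/256 -347/1024 | -693/2048 -173/512 -43/128 -21/64 -5/16 -1/4 0 } => -1387/4096

-1387/4096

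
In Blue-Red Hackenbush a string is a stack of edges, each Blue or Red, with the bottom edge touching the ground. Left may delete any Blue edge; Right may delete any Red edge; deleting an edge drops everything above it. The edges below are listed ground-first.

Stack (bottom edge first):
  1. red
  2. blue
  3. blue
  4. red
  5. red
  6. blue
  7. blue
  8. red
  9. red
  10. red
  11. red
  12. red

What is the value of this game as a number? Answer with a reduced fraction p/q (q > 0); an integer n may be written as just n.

-831/2048

G(r) = {  | 0 } — -1
G(rb) = { -1 | 0 } — -1/2
G(rbb) = { -1,-1/2 | 0 } — -1/4
G(rbbr) = { -1,-1/2 | -1/4,0 } — -3/8
G(rbbrr) = { -1,-1/2 | -3/8,-1/4,0 } — -7/16
G(rbbrrb) = { -1,-1/2,-7/16 | -3/8,-1/4,0 } — -13/32
G(rbbrrbb) = { -1,-1/2,-7/16,-13/32 | -3/8,-1/4,0 } — -25/64
G(rbbrrbbr) = { -1,-1/2,-7/16,-13/32 | -25/64,-3/8,-1/4,0 } — -51/128
G(rbbrrbbrr) = { -1,-1/2,-7/16,-13/32 | -51/128,-25/64,-3/8,-1/4,0 } — -103/256
G(rbbrrbbrrr) = { -1,-1/2,-7/16,-13/32 | -103/256,-51/128,-25/64,-3/8,-1/4,0 } — -207/512
G(rbbrrbbrrrr) = { -1,-1/2,-7/16,-13/32 | -207/512,-103/256,-51/128,-25/64,-3/8,-1/4,0 } — -415/1024
G(rbbrrbbrrrrr) = { -1,-1/2,-7/16,-13/32 | -415/1024,-207/512,-103/256,-51/128,-25/64,-3/8,-1/4,0 } — -831/2048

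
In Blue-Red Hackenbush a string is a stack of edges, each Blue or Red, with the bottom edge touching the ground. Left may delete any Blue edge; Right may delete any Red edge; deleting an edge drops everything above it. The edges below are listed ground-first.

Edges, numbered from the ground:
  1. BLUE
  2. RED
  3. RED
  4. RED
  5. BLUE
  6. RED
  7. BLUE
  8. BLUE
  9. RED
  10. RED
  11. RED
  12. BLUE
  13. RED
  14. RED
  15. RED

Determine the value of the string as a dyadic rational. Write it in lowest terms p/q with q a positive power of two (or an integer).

Prefix values for BLUE RED RED RED BLUE RED BLUE BLUE RED RED RED BLUE RED RED RED via {L|R} + simplicity:
step 1: add BLUE to get B; options L={ 0 } R={ (no moves) } so 1
step 2: add RED to get BR; options L={ 0 } R={ 1 } so 1/2
step 3: add RED to get BRR; options L={ 0 } R={ 1/2; 1 } so 1/4
step 4: add RED to get BRRR; options L={ 0 } R={ 1/4; 1/2; 1 } so 1/8
step 5: add BLUE to get BRRRB; options L={ 0; 1/8 } R={ 1/4; 1/2; 1 } so 3/16
step 6: add RED to get BRRRBR; options L={ 0; 1/8 } R={ 3/16; 1/4; 1/2; 1 } so 5/32
step 7: add BLUE to get BRRRBRB; options L={ 0; 1/8; 5/32 } R={ 3/16; 1/4; 1/2; 1 } so 11/64
step 8: add BLUE to get BRRRBRBB; options L={ 0; 1/8; 5/32; 11/64 } R={ 3/16; 1/4; 1/2; 1 } so 23/128
step 9: add RED to get BRRRBRBBR; options L={ 0; 1/8; 5/32; 11/64 } R={ 23/128; 3/16; 1/4; 1/2; 1 } so 45/256
step 10: add RED to get BRRRBRBBRR; options L={ 0; 1/8; 5/32; 11/64 } R={ 45/256; 23/128; 3/16; 1/4; 1/2; 1 } so 89/512
step 11: add RED to get BRRRBRBBRRR; options L={ 0; 1/8; 5/32; 11/64 } R={ 89/512; 45/256; 23/128; 3/16; 1/4; 1/2; 1 } so 177/1024
step 12: add BLUE to get BRRRBRBBRRRB; options L={ 0; 1/8; 5/32; 11/64; 177/1024 } R={ 89/512; 45/256; 23/128; 3/16; 1/4; 1/2; 1 } so 355/2048
step 13: add RED to get BRRRBRBBRRRBR; options L={ 0; 1/8; 5/32; 11/64; 177/1024 } R={ 355/2048; 89/512; 45/256; 23/128; 3/16; 1/4; 1/2; 1 } so 709/4096
step 14: add RED to get BRRRBRBBRRRBRR; options L={ 0; 1/8; 5/32; 11/64; 177/1024 } R={ 709/4096; 355/2048; 89/512; 45/256; 23/128; 3/16; 1/4; 1/2; 1 } so 1417/8192
step 15: add RED to get BRRRBRBBRRRBRRR; options L={ 0; 1/8; 5/32; 11/64; 177/1024 } R={ 1417/8192; 709/4096; 355/2048; 89/512; 45/256; 23/128; 3/16; 1/4; 1/2; 1 } so 2833/16384

2833/16384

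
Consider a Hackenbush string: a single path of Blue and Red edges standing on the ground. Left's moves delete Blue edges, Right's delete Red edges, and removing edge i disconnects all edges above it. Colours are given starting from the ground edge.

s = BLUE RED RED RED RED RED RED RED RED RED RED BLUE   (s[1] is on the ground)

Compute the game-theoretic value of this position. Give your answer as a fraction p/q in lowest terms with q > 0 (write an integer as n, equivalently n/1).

B: Left { 0 }, Right { · } => simplest 1
BR: Left { 0 }, Right { 1 } => simplest 1/2
BRR: Left { 0 }, Right { 1/2, 1 } => simplest 1/4
BRRR: Left { 0 }, Right { 1/4, 1/2, 1 } => simplest 1/8
BRRRR: Left { 0 }, Right { 1/8, 1/4, 1/2, 1 } => simplest 1/16
BRRRRR: Left { 0 }, Right { 1/16, 1/8, 1/4, 1/2, 1 } => simplest 1/32
BRRRRRR: Left { 0 }, Right { 1/32, 1/16, 1/8, 1/4, 1/2, 1 } => simplest 1/64
BRRRRRRR: Left { 0 }, Right { 1/64, 1/32, 1/16, 1/8, 1/4, 1/2, 1 } => simplest 1/128
BRRRRRRRR: Left { 0 }, Right { 1/128, 1/64, 1/32, 1/16, 1/8, 1/4, 1/2, 1 } => simplest 1/256
BRRRRRRRRR: Left { 0 }, Right { 1/256, 1/128, 1/64, 1/32, 1/16, 1/8, 1/4, 1/2, 1 } => simplest 1/512
BRRRRRRRRRR: Left { 0 }, Right { 1/512, 1/256, 1/128, 1/64, 1/32, 1/16, 1/8, 1/4, 1/2, 1 } => simplest 1/1024
BRRRRRRRRRRB: Left { 0, 1/1024 }, Right { 1/512, 1/256, 1/128, 1/64, 1/32, 1/16, 1/8, 1/4, 1/2, 1 } => simplest 3/2048

3/2048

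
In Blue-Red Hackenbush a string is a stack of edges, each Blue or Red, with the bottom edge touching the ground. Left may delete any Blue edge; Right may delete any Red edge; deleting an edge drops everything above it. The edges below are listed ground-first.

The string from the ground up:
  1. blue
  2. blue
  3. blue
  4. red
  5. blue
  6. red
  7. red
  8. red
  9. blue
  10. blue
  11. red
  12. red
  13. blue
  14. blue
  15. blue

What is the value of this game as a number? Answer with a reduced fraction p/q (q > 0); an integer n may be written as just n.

Build v(s[:k]) for k = 1..15, string s = blue blue blue red blue red red red blue blue red red blue blue blue.
v_1 [b]  L=[0]  R=[·]  → 1
v_2 [bb]  L=[0, 1]  R=[·]  → 2
v_3 [bbb]  L=[0, 1, 2]  R=[·]  → 3
v_4 [bbbr]  L=[0, 1, 2]  R=[3]  → 5/2
v_5 [bbbrb]  L=[0, 1, 2, 5/2]  R=[3]  → 11/4
v_6 [bbbrbr]  L=[0, 1, 2, 5/2]  R=[11/4, 3]  → 21/8
v_7 [bbbrbrr]  L=[0, 1, 2, 5/2]  R=[21/8, 11/4, 3]  → 41/16
v_8 [bbbrbrrr]  L=[0, 1, 2, 5/2]  R=[41/16, 21/8, 11/4, 3]  → 81/32
v_9 [bbbrbrrrb]  L=[0, 1, 2, 5/2, 81/32]  R=[41/16, 21/8, 11/4, 3]  → 163/64
v_10 [bbbrbrrrbb]  L=[0, 1, 2, 5/2, 81/32, 163/64]  R=[41/16, 21/8, 11/4, 3]  → 327/128
v_11 [bbbrbrrrbbr]  L=[0, 1, 2, 5/2, 81/32, 163/64]  R=[327/128, 41/16, 21/8, 11/4, 3]  → 653/256
v_12 [bbbrbrrrbbrr]  L=[0, 1, 2, 5/2, 81/32, 163/64]  R=[653/256, 327/128, 41/16, 21/8, 11/4, 3]  → 1305/512
v_13 [bbbrbrrrbbrrb]  L=[0, 1, 2, 5/2, 81/32, 163/64, 1305/512]  R=[653/256, 327/128, 41/16, 21/8, 11/4, 3]  → 2611/1024
v_14 [bbbrbrrrbbrrbb]  L=[0, 1, 2, 5/2, 81/32, 163/64, 1305/512, 2611/1024]  R=[653/256, 327/128, 41/16, 21/8, 11/4, 3]  → 5223/2048
v_15 [bbbrbrrrbbrrbbb]  L=[0, 1, 2, 5/2, 81/32, 163/64, 1305/512, 2611/1024, 5223/2048]  R=[653/256, 327/128, 41/16, 21/8, 11/4, 3]  → 10447/4096

10447/4096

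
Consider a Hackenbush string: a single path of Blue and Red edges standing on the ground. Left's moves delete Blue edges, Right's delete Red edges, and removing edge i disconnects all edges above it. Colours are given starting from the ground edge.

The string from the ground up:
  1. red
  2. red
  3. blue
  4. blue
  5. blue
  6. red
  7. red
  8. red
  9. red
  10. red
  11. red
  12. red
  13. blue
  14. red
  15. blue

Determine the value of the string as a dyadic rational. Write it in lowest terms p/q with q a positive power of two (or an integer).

Recurse on prefixes of the 15-edge string red red blue blue blue red red red red red red red blue red blue:
1 of 15 · r · max L −∞ · min R 0 → -1
2 of 15 · rr · max L −∞ · min R -1 → -2
3 of 15 · rrb · max L -2 · min R -1 → -3/2
4 of 15 · rrbb · max L -3/2 · min R -1 → -5/4
5 of 15 · rrbbb · max L -5/4 · min R -1 → -9/8
6 of 15 · rrbbbr · max L -5/4 · min R -9/8 → -19/16
7 of 15 · rrbbbrr · max L -5/4 · min R -19/16 → -39/32
8 of 15 · rrbbbrrr · max L -5/4 · min R -39/32 → -79/64
9 of 15 · rrbbbrrrr · max L -5/4 · min R -79/64 → -159/128
10 of 15 · rrbbbrrrrr · max L -5/4 · min R -159/128 → -319/256
11 of 15 · rrbbbrrrrrr · max L -5/4 · min R -319/256 → -639/512
12 of 15 · rrbbbrrrrrrr · max L -5/4 · min R -639/512 → -1279/1024
13 of 15 · rrbbbrrrrrrrb · max L -1279/1024 · min R -639/512 → -2557/2048
14 of 15 · rrbbbrrrrrrrbr · max L -1279/1024 · min R -2557/2048 → -5115/4096
15 of 15 · rrbbbrrrrrrrbrb · max L -5115/4096 · min R -2557/2048 → -10229/8192

-10229/8192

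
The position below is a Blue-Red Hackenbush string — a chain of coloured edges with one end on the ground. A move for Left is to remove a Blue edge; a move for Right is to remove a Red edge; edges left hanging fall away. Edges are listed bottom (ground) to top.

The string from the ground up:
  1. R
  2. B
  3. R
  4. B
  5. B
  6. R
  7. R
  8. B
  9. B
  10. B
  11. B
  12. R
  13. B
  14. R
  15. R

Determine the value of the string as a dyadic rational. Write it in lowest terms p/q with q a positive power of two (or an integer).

1 of 15 · R · max L −∞ · min R 0 so -1
2 of 15 · RB · max L -1 · min R 0 so -1/2
3 of 15 · RBR · max L -1 · min R -1/2 so -3/4
4 of 15 · RBRB · max L -3/4 · min R -1/2 so -5/8
5 of 15 · RBRBB · max L -5/8 · min R -1/2 so -9/16
6 of 15 · RBRBBR · max L -5/8 · min R -9/16 so -19/32
7 of 15 · RBRBBRR · max L -5/8 · min R -19/32 so -39/64
8 of 15 · RBRBBRRB · max L -39/64 · min R -19/32 so -77/128
9 of 15 · RBRBBRRBB · max L -77/128 · min R -19/32 so -153/256
10 of 15 · RBRBBRRBBB · max L -153/256 · min R -19/32 so -305/512
11 of 15 · RBRBBRRBBBB · max L -305/512 · min R -19/32 so -609/1024
12 of 15 · RBRBBRRBBBBR · max L -305/512 · min R -609/1024 so -1219/2048
13 of 15 · RBRBBRRBBBBRB · max L -1219/2048 · min R -609/1024 so -2437/4096
14 of 15 · RBRBBRRBBBBRBR · max L -1219/2048 · min R -2437/4096 so -4875/8192
15 of 15 · RBRBBRRBBBBRBRR · max L -1219/2048 · min R -4875/8192 so -9751/16384

-9751/16384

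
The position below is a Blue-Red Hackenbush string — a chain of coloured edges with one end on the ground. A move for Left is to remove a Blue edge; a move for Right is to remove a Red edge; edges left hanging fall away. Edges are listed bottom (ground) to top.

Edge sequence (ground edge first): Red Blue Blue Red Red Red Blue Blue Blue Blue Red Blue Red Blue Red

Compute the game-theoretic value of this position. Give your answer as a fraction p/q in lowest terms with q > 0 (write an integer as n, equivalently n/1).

-7211/16384

Recurse on prefixes of the 15-edge string Red Blue Blue Red Red Red Blue Blue Blue Blue Red Blue Red Blue Red:
1 of 15 · R · max L −∞ · min R 0 gives -1
2 of 15 · RB · max L -1 · min R 0 gives -1/2
3 of 15 · RBB · max L -1/2 · min R 0 gives -1/4
4 of 15 · RBBR · max L -1/2 · min R -1/4 gives -3/8
5 of 15 · RBBRR · max L -1/2 · min R -3/8 gives -7/16
6 of 15 · RBBRRR · max L -1/2 · min R -7/16 gives -15/32
7 of 15 · RBBRRRB · max L -15/32 · min R -7/16 gives -29/64
8 of 15 · RBBRRRBB · max L -29/64 · min R -7/16 gives -57/128
9 of 15 · RBBRRRBBB · max L -57/128 · min R -7/16 gives -113/256
10 of 15 · RBBRRRBBBB · max L -113/256 · min R -7/16 gives -225/512
11 of 15 · RBBRRRBBBBR · max L -113/256 · min R -225/512 gives -451/1024
12 of 15 · RBBRRRBBBBRB · max L -451/1024 · min R -225/512 gives -901/2048
13 of 15 · RBBRRRBBBBRBR · max L -451/1024 · min R -901/2048 gives -1803/4096
14 of 15 · RBBRRRBBBBRBRB · max L -1803/4096 · min R -901/2048 gives -3605/8192
15 of 15 · RBBRRRBBBBRBRBR · max L -1803/4096 · min R -3605/8192 gives -7211/16384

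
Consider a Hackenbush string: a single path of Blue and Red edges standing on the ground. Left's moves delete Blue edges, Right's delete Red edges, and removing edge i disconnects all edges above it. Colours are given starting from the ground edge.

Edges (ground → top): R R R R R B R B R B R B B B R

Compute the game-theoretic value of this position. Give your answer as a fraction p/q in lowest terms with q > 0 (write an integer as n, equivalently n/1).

step 1: add R to get R; options L={ ∅ } R={ 0 } so -1
step 2: add R to get RR; options L={ ∅ } R={ -1,0 } so -2
step 3: add R to get RRR; options L={ ∅ } R={ -2,-1,0 } so -3
step 4: add R to get RRRR; options L={ ∅ } R={ -3,-2,-1,0 } so -4
step 5: add R to get RRRRR; options L={ ∅ } R={ -4,-3,-2,-1,0 } so -5
step 6: add B to get RRRRRB; options L={ -5 } R={ -4,-3,-2,-1,0 } so -9/2
step 7: add R to get RRRRRBR; options L={ -5 } R={ -9/2,-4,-3,-2,-1,0 } so -19/4
step 8: add B to get RRRRRBRB; options L={ -5,-19/4 } R={ -9/2,-4,-3,-2,-1,0 } so -37/8
step 9: add R to get RRRRRBRBR; options L={ -5,-19/4 } R={ -37/8,-9/2,-4,-3,-2,-1,0 } so -75/16
step 10: add B to get RRRRRBRBRB; options L={ -5,-19/4,-75/16 } R={ -37/8,-9/2,-4,-3,-2,-1,0 } so -149/32
step 11: add R to get RRRRRBRBRBR; options L={ -5,-19/4,-75/16 } R={ -149/32,-37/8,-9/2,-4,-3,-2,-1,0 } so -299/64
step 12: add B to get RRRRRBRBRBRB; options L={ -5,-19/4,-75/16,-299/64 } R={ -149/32,-37/8,-9/2,-4,-3,-2,-1,0 } so -597/128
step 13: add B to get RRRRRBRBRBRBB; options L={ -5,-19/4,-75/16,-299/64,-597/128 } R={ -149/32,-37/8,-9/2,-4,-3,-2,-1,0 } so -1193/256
step 14: add B to get RRRRRBRBRBRBBB; options L={ -5,-19/4,-75/16,-299/64,-597/128,-1193/256 } R={ -149/32,-37/8,-9/2,-4,-3,-2,-1,0 } so -2385/512
step 15: add R to get RRRRRBRBRBRBBBR; options L={ -5,-19/4,-75/16,-299/64,-597/128,-1193/256 } R={ -2385/512,-149/32,-37/8,-9/2,-4,-3,-2,-1,0 } so -4771/1024

-4771/1024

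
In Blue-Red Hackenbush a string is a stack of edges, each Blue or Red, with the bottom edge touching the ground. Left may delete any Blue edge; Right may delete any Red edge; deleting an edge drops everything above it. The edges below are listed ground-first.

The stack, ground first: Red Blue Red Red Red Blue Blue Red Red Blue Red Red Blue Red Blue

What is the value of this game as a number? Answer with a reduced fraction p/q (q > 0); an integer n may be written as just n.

-14773/16384

Build val(s[:k]) for k = 1..15, string s = Red Blue Red Red Red Blue Blue Red Red Blue Red Red Blue Red Blue.
R: Left { ∅ }, Right { 0 } -> simplest -1
RB: Left { -1 }, Right { 0 } -> simplest -1/2
RBR: Left { -1 }, Right { -1/2; 0 } -> simplest -3/4
RBRR: Left { -1 }, Right { -3/4; -1/2; 0 } -> simplest -7/8
RBRRR: Left { -1 }, Right { -7/8; -3/4; -1/2; 0 } -> simplest -15/16
RBRRRB: Left { -1; -15/16 }, Right { -7/8; -3/4; -1/2; 0 } -> simplest -29/32
RBRRRBB: Left { -1; -15/16; -29/32 }, Right { -7/8; -3/4; -1/2; 0 } -> simplest -57/64
RBRRRBBR: Left { -1; -15/16; -29/32 }, Right { -57/64; -7/8; -3/4; -1/2; 0 } -> simplest -115/128
RBRRRBBRR: Left { -1; -15/16; -29/32 }, Right { -115/128; -57/64; -7/8; -3/4; -1/2; 0 } -> simplest -231/256
RBRRRBBRRB: Left { -1; -15/16; -29/32; -231/256 }, Right { -115/128; -57/64; -7/8; -3/4; -1/2; 0 } -> simplest -461/512
RBRRRBBRRBR: Left { -1; -15/16; -29/32; -231/256 }, Right { -461/512; -115/128; -57/64; -7/8; -3/4; -1/2; 0 } -> simplest -923/1024
RBRRRBBRRBRR: Left { -1; -15/16; -29/32; -231/256 }, Right { -923/1024; -461/512; -115/128; -57/64; -7/8; -3/4; -1/2; 0 } -> simplest -1847/2048
RBRRRBBRRBRRB: Left { -1; -15/16; -29/32; -231/256; -1847/2048 }, Right { -923/1024; -461/512; -115/128; -57/64; -7/8; -3/4; -1/2; 0 } -> simplest -3693/4096
RBRRRBBRRBRRBR: Left { -1; -15/16; -29/32; -231/256; -1847/2048 }, Right { -3693/4096; -923/1024; -461/512; -115/128; -57/64; -7/8; -3/4; -1/2; 0 } -> simplest -7387/8192
RBRRRBBRRBRRBRB: Left { -1; -15/16; -29/32; -231/256; -1847/2048; -7387/8192 }, Right { -3693/4096; -923/1024; -461/512; -115/128; -57/64; -7/8; -3/4; -1/2; 0 } -> simplest -14773/16384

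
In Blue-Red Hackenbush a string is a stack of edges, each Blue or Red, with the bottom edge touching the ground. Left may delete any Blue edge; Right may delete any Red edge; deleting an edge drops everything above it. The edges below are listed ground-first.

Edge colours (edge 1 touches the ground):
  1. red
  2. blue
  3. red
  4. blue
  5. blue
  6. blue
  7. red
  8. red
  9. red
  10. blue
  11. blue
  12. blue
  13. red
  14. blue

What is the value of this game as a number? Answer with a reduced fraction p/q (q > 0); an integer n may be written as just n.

-4549/8192

step 1: add red to get r; options L={ — } R={ 0 } ⇒ -1
step 2: add blue to get rb; options L={ -1 } R={ 0 } ⇒ -1/2
step 3: add red to get rbr; options L={ -1 } R={ -1/2,0 } ⇒ -3/4
step 4: add blue to get rbrb; options L={ -1,-3/4 } R={ -1/2,0 } ⇒ -5/8
step 5: add blue to get rbrbb; options L={ -1,-3/4,-5/8 } R={ -1/2,0 } ⇒ -9/16
step 6: add blue to get rbrbbb; options L={ -1,-3/4,-5/8,-9/16 } R={ -1/2,0 } ⇒ -17/32
step 7: add red to get rbrbbbr; options L={ -1,-3/4,-5/8,-9/16 } R={ -17/32,-1/2,0 } ⇒ -35/64
step 8: add red to get rbrbbbrr; options L={ -1,-3/4,-5/8,-9/16 } R={ -35/64,-17/32,-1/2,0 } ⇒ -71/128
step 9: add red to get rbrbbbrrr; options L={ -1,-3/4,-5/8,-9/16 } R={ -71/128,-35/64,-17/32,-1/2,0 } ⇒ -143/256
step 10: add blue to get rbrbbbrrrb; options L={ -1,-3/4,-5/8,-9/16,-143/256 } R={ -71/128,-35/64,-17/32,-1/2,0 } ⇒ -285/512
step 11: add blue to get rbrbbbrrrbb; options L={ -1,-3/4,-5/8,-9/16,-143/256,-285/512 } R={ -71/128,-35/64,-17/32,-1/2,0 } ⇒ -569/1024
step 12: add blue to get rbrbbbrrrbbb; options L={ -1,-3/4,-5/8,-9/16,-143/256,-285/512,-569/1024 } R={ -71/128,-35/64,-17/32,-1/2,0 } ⇒ -1137/2048
step 13: add red to get rbrbbbrrrbbbr; options L={ -1,-3/4,-5/8,-9/16,-143/256,-285/512,-569/1024 } R={ -1137/2048,-71/128,-35/64,-17/32,-1/2,0 } ⇒ -2275/4096
step 14: add blue to get rbrbbbrrrbbbrb; options L={ -1,-3/4,-5/8,-9/16,-143/256,-285/512,-569/1024,-2275/4096 } R={ -1137/2048,-71/128,-35/64,-17/32,-1/2,0 } ⇒ -4549/8192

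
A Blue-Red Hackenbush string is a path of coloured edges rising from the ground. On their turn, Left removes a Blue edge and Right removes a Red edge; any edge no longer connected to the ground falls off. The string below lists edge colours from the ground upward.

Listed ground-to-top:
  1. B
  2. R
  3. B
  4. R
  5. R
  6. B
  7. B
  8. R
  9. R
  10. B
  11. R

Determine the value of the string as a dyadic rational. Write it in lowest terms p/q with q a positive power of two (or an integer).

613/1024

Build g(s[:k]) for k = 1..11, string s = B R B R R B B R R B R.
step 1: add B to get B; options L={ 0 } R={  } → 1
step 2: add R to get BR; options L={ 0 } R={ 1 } → 1/2
step 3: add B to get BRB; options L={ 0, 1/2 } R={ 1 } → 3/4
step 4: add R to get BRBR; options L={ 0, 1/2 } R={ 3/4, 1 } → 5/8
step 5: add R to get BRBRR; options L={ 0, 1/2 } R={ 5/8, 3/4, 1 } → 9/16
step 6: add B to get BRBRRB; options L={ 0, 1/2, 9/16 } R={ 5/8, 3/4, 1 } → 19/32
step 7: add B to get BRBRRBB; options L={ 0, 1/2, 9/16, 19/32 } R={ 5/8, 3/4, 1 } → 39/64
step 8: add R to get BRBRRBBR; options L={ 0, 1/2, 9/16, 19/32 } R={ 39/64, 5/8, 3/4, 1 } → 77/128
step 9: add R to get BRBRRBBRR; options L={ 0, 1/2, 9/16, 19/32 } R={ 77/128, 39/64, 5/8, 3/4, 1 } → 153/256
step 10: add B to get BRBRRBBRRB; options L={ 0, 1/2, 9/16, 19/32, 153/256 } R={ 77/128, 39/64, 5/8, 3/4, 1 } → 307/512
step 11: add R to get BRBRRBBRRBR; options L={ 0, 1/2, 9/16, 19/32, 153/256 } R={ 307/512, 77/128, 39/64, 5/8, 3/4, 1 } → 613/1024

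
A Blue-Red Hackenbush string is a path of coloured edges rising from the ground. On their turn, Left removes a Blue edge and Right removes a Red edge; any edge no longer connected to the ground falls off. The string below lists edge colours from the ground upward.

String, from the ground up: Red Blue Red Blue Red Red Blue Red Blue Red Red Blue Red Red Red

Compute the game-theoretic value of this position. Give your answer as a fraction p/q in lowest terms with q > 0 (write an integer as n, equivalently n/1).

-11631/16384

step 1: add Red to get R; options L={ · } R={ 0 } gives -1
step 2: add Blue to get RB; options L={ -1 } R={ 0 } gives -1/2
step 3: add Red to get RBR; options L={ -1 } R={ -1/2, 0 } gives -3/4
step 4: add Blue to get RBRB; options L={ -1, -3/4 } R={ -1/2, 0 } gives -5/8
step 5: add Red to get RBRBR; options L={ -1, -3/4 } R={ -5/8, -1/2, 0 } gives -11/16
step 6: add Red to get RBRBRR; options L={ -1, -3/4 } R={ -11/16, -5/8, -1/2, 0 } gives -23/32
step 7: add Blue to get RBRBRRB; options L={ -1, -3/4, -23/32 } R={ -11/16, -5/8, -1/2, 0 } gives -45/64
step 8: add Red to get RBRBRRBR; options L={ -1, -3/4, -23/32 } R={ -45/64, -11/16, -5/8, -1/2, 0 } gives -91/128
step 9: add Blue to get RBRBRRBRB; options L={ -1, -3/4, -23/32, -91/128 } R={ -45/64, -11/16, -5/8, -1/2, 0 } gives -181/256
step 10: add Red to get RBRBRRBRBR; options L={ -1, -3/4, -23/32, -91/128 } R={ -181/256, -45/64, -11/16, -5/8, -1/2, 0 } gives -363/512
step 11: add Red to get RBRBRRBRBRR; options L={ -1, -3/4, -23/32, -91/128 } R={ -363/512, -181/256, -45/64, -11/16, -5/8, -1/2, 0 } gives -727/1024
step 12: add Blue to get RBRBRRBRBRRB; options L={ -1, -3/4, -23/32, -91/128, -727/1024 } R={ -363/512, -181/256, -45/64, -11/16, -5/8, -1/2, 0 } gives -1453/2048
step 13: add Red to get RBRBRRBRBRRBR; options L={ -1, -3/4, -23/32, -91/128, -727/1024 } R={ -1453/2048, -363/512, -181/256, -45/64, -11/16, -5/8, -1/2, 0 } gives -2907/4096
step 14: add Red to get RBRBRRBRBRRBRR; options L={ -1, -3/4, -23/32, -91/128, -727/1024 } R={ -2907/4096, -1453/2048, -363/512, -181/256, -45/64, -11/16, -5/8, -1/2, 0 } gives -5815/8192
step 15: add Red to get RBRBRRBRBRRBRRR; options L={ -1, -3/4, -23/32, -91/128, -727/1024 } R={ -5815/8192, -2907/4096, -1453/2048, -363/512, -181/256, -45/64, -11/16, -5/8, -1/2, 0 } gives -11631/16384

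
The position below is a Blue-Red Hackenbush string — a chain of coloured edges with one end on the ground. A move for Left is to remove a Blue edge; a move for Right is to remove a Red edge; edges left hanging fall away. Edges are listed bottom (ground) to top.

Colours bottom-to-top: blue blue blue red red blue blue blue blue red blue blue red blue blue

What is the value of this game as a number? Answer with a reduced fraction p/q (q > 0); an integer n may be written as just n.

10167/4096

value_1 [b]  L=[0]  R=[(no moves)]  gives 1
value_2 [bb]  L=[0 1]  R=[(no moves)]  gives 2
value_3 [bbb]  L=[0 1 2]  R=[(no moves)]  gives 3
value_4 [bbbr]  L=[0 1 2]  R=[3]  gives 5/2
value_5 [bbbrr]  L=[0 1 2]  R=[5/2 3]  gives 9/4
value_6 [bbbrrb]  L=[0 1 2 9/4]  R=[5/2 3]  gives 19/8
value_7 [bbbrrbb]  L=[0 1 2 9/4 19/8]  R=[5/2 3]  gives 39/16
value_8 [bbbrrbbb]  L=[0 1 2 9/4 19/8 39/16]  R=[5/2 3]  gives 79/32
value_9 [bbbrrbbbb]  L=[0 1 2 9/4 19/8 39/16 79/32]  R=[5/2 3]  gives 159/64
value_10 [bbbrrbbbbr]  L=[0 1 2 9/4 19/8 39/16 79/32]  R=[159/64 5/2 3]  gives 317/128
value_11 [bbbrrbbbbrb]  L=[0 1 2 9/4 19/8 39/16 79/32 317/128]  R=[159/64 5/2 3]  gives 635/256
value_12 [bbbrrbbbbrbb]  L=[0 1 2 9/4 19/8 39/16 79/32 317/128 635/256]  R=[159/64 5/2 3]  gives 1271/512
value_13 [bbbrrbbbbrbbr]  L=[0 1 2 9/4 19/8 39/16 79/32 317/128 635/256]  R=[1271/512 159/64 5/2 3]  gives 2541/1024
value_14 [bbbrrbbbbrbbrb]  L=[0 1 2 9/4 19/8 39/16 79/32 317/128 635/256 2541/1024]  R=[1271/512 159/64 5/2 3]  gives 5083/2048
value_15 [bbbrrbbbbrbbrbb]  L=[0 1 2 9/4 19/8 39/16 79/32 317/128 635/256 2541/1024 5083/2048]  R=[1271/512 159/64 5/2 3]  gives 10167/4096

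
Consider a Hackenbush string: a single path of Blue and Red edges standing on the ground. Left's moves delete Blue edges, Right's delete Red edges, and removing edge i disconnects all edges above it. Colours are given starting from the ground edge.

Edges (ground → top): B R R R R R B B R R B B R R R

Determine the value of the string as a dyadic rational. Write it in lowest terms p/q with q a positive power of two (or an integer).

817/16384

Build v(s[:k]) for k = 1..15, string s = B R R R R R B B R R B B R R R.
step 1: add B to get B; options L={ 0 } R={  } -> 1
step 2: add R to get BR; options L={ 0 } R={ 1 } -> 1/2
step 3: add R to get BRR; options L={ 0 } R={ 1/2,1 } -> 1/4
step 4: add R to get BRRR; options L={ 0 } R={ 1/4,1/2,1 } -> 1/8
step 5: add R to get BRRRR; options L={ 0 } R={ 1/8,1/4,1/2,1 } -> 1/16
step 6: add R to get BRRRRR; options L={ 0 } R={ 1/16,1/8,1/4,1/2,1 } -> 1/32
step 7: add B to get BRRRRRB; options L={ 0,1/32 } R={ 1/16,1/8,1/4,1/2,1 } -> 3/64
step 8: add B to get BRRRRRBB; options L={ 0,1/32,3/64 } R={ 1/16,1/8,1/4,1/2,1 } -> 7/128
step 9: add R to get BRRRRRBBR; options L={ 0,1/32,3/64 } R={ 7/128,1/16,1/8,1/4,1/2,1 } -> 13/256
step 10: add R to get BRRRRRBBRR; options L={ 0,1/32,3/64 } R={ 13/256,7/128,1/16,1/8,1/4,1/2,1 } -> 25/512
step 11: add B to get BRRRRRBBRRB; options L={ 0,1/32,3/64,25/512 } R={ 13/256,7/128,1/16,1/8,1/4,1/2,1 } -> 51/1024
step 12: add B to get BRRRRRBBRRBB; options L={ 0,1/32,3/64,25/512,51/1024 } R={ 13/256,7/128,1/16,1/8,1/4,1/2,1 } -> 103/2048
step 13: add R to get BRRRRRBBRRBBR; options L={ 0,1/32,3/64,25/512,51/1024 } R={ 103/2048,13/256,7/128,1/16,1/8,1/4,1/2,1 } -> 205/4096
step 14: add R to get BRRRRRBBRRBBRR; options L={ 0,1/32,3/64,25/512,51/1024 } R={ 205/4096,103/2048,13/256,7/128,1/16,1/8,1/4,1/2,1 } -> 409/8192
step 15: add R to get BRRRRRBBRRBBRRR; options L={ 0,1/32,3/64,25/512,51/1024 } R={ 409/8192,205/4096,103/2048,13/256,7/128,1/16,1/8,1/4,1/2,1 } -> 817/16384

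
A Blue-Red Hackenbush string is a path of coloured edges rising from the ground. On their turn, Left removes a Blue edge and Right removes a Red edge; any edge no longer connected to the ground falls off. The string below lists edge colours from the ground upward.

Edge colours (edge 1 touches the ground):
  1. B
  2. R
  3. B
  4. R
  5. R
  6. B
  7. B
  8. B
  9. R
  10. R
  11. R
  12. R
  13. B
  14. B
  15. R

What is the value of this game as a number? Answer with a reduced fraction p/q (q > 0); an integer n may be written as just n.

9997/16384

B: Left { 0 }, Right { none } — simplest 1
BR: Left { 0 }, Right { 1 } — simplest 1/2
BRB: Left { 0 1/2 }, Right { 1 } — simplest 3/4
BRBR: Left { 0 1/2 }, Right { 3/4 1 } — simplest 5/8
BRBRR: Left { 0 1/2 }, Right { 5/8 3/4 1 } — simplest 9/16
BRBRRB: Left { 0 1/2 9/16 }, Right { 5/8 3/4 1 } — simplest 19/32
BRBRRBB: Left { 0 1/2 9/16 19/32 }, Right { 5/8 3/4 1 } — simplest 39/64
BRBRRBBB: Left { 0 1/2 9/16 19/32 39/64 }, Right { 5/8 3/4 1 } — simplest 79/128
BRBRRBBBR: Left { 0 1/2 9/16 19/32 39/64 }, Right { 79/128 5/8 3/4 1 } — simplest 157/256
BRBRRBBBRR: Left { 0 1/2 9/16 19/32 39/64 }, Right { 157/256 79/128 5/8 3/4 1 } — simplest 313/512
BRBRRBBBRRR: Left { 0 1/2 9/16 19/32 39/64 }, Right { 313/512 157/256 79/128 5/8 3/4 1 } — simplest 625/1024
BRBRRBBBRRRR: Left { 0 1/2 9/16 19/32 39/64 }, Right { 625/1024 313/512 157/256 79/128 5/8 3/4 1 } — simplest 1249/2048
BRBRRBBBRRRRB: Left { 0 1/2 9/16 19/32 39/64 1249/2048 }, Right { 625/1024 313/512 157/256 79/128 5/8 3/4 1 } — simplest 2499/4096
BRBRRBBBRRRRBB: Left { 0 1/2 9/16 19/32 39/64 1249/2048 2499/4096 }, Right { 625/1024 313/512 157/256 79/128 5/8 3/4 1 } — simplest 4999/8192
BRBRRBBBRRRRBBR: Left { 0 1/2 9/16 19/32 39/64 1249/2048 2499/4096 }, Right { 4999/8192 625/1024 313/512 157/256 79/128 5/8 3/4 1 } — simplest 9997/16384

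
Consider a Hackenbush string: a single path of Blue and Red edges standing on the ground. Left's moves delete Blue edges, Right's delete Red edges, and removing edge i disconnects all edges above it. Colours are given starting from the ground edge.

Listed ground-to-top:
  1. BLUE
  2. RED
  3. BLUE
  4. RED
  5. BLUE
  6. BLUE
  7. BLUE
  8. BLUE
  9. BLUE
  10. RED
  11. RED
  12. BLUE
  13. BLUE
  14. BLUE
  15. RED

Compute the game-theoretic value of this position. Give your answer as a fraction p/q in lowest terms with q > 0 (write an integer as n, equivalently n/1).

Prefix values for BLUE RED BLUE RED BLUE BLUE BLUE BLUE BLUE RED RED BLUE BLUE BLUE RED via {L|R} + simplicity:
step 1: add BLUE to get B; options L={ 0 } R={  } ⇒ 1
step 2: add RED to get BR; options L={ 0 } R={ 1 } ⇒ 1/2
step 3: add BLUE to get BRB; options L={ 0,1/2 } R={ 1 } ⇒ 3/4
step 4: add RED to get BRBR; options L={ 0,1/2 } R={ 3/4,1 } ⇒ 5/8
step 5: add BLUE to get BRBRB; options L={ 0,1/2,5/8 } R={ 3/4,1 } ⇒ 11/16
step 6: add BLUE to get BRBRBB; options L={ 0,1/2,5/8,11/16 } R={ 3/4,1 } ⇒ 23/32
step 7: add BLUE to get BRBRBBB; options L={ 0,1/2,5/8,11/16,23/32 } R={ 3/4,1 } ⇒ 47/64
step 8: add BLUE to get BRBRBBBB; options L={ 0,1/2,5/8,11/16,23/32,47/64 } R={ 3/4,1 } ⇒ 95/128
step 9: add BLUE to get BRBRBBBBB; options L={ 0,1/2,5/8,11/16,23/32,47/64,95/128 } R={ 3/4,1 } ⇒ 191/256
step 10: add RED to get BRBRBBBBBR; options L={ 0,1/2,5/8,11/16,23/32,47/64,95/128 } R={ 191/256,3/4,1 } ⇒ 381/512
step 11: add RED to get BRBRBBBBBRR; options L={ 0,1/2,5/8,11/16,23/32,47/64,95/128 } R={ 381/512,191/256,3/4,1 } ⇒ 761/1024
step 12: add BLUE to get BRBRBBBBBRRB; options L={ 0,1/2,5/8,11/16,23/32,47/64,95/128,761/1024 } R={ 381/512,191/256,3/4,1 } ⇒ 1523/2048
step 13: add BLUE to get BRBRBBBBBRRBB; options L={ 0,1/2,5/8,11/16,23/32,47/64,95/128,761/1024,1523/2048 } R={ 381/512,191/256,3/4,1 } ⇒ 3047/4096
step 14: add BLUE to get BRBRBBBBBRRBBB; options L={ 0,1/2,5/8,11/16,23/32,47/64,95/128,761/1024,1523/2048,3047/4096 } R={ 381/512,191/256,3/4,1 } ⇒ 6095/8192
step 15: add RED to get BRBRBBBBBRRBBBR; options L={ 0,1/2,5/8,11/16,23/32,47/64,95/128,761/1024,1523/2048,3047/4096 } R={ 6095/8192,381/512,191/256,3/4,1 } ⇒ 12189/16384

12189/16384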